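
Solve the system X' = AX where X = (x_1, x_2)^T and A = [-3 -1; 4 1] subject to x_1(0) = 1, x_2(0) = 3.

x_1(t) = -5te^(-t) + e^(-t), x_2(t) = 10te^(-t) + 3e^(-t)

Coefficient matrix A = [[-3, -1], [4, 1]].
Characteristic polynomial det(A - λI) = λ^2 + 2λ + 1 = 0.
Single eigenvalue λ = -1 with algebraic multiplicity 2.
Eigenvector v = (1,-2); generalized eigenvector w with (A-λI)w=v is (-1,1).
General solution: e^(-t)[K_1·v + K_2·(t·v + w)].
Applying x_1(0)=1, x_2(0)=3 gives K_1=-4, K_2=-5.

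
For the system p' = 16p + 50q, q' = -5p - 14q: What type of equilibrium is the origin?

A = [[16,50],[-5,-14]]; det(A-λI) = λ^2 - 2λ + 26.
λ = 1 ± 5i: positive real part.

unstable spiral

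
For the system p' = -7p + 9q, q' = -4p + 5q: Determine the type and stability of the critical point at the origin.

stable improper node

A = [[-7,9],[-4,5]]; det(A-λI) = λ^2 + 2λ + 1.
repeated λ = -1 with a single eigenvector.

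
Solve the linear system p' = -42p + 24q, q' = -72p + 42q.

Coefficient matrix A = [[-42, 24], [-72, 42]].
Characteristic polynomial det(A - λI) = λ^2 - 36 = 0.
Eigenvalues λ = -6, 6.
For λ=-6: (A-λI) row 1 is [-36, 24], so an eigenvector is (-2, -3).
For λ=6: (A-λI) row 1 is [-48, 24], so an eigenvector is (1, 2).
General solution: c_1e^(-6t)(-2,-3) + c_2e^(6t)(1,2).

p(t) = -2c_1e^(-6t) + c_2e^(6t), q(t) = -3c_1e^(-6t) + 2c_2e^(6t)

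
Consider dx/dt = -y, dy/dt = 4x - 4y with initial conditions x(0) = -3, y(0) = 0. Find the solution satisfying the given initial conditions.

x(t) = -6te^(-2t) - 3e^(-2t), y(t) = -12te^(-2t)

Coefficient matrix A = [[0, -1], [4, -4]].
Characteristic polynomial det(A - λI) = λ^2 + 4λ + 4 = 0.
Single eigenvalue λ = -2 with algebraic multiplicity 2.
Eigenvector v = (-1,-2); generalized eigenvector w with (A-λI)w=v is (0,1).
General solution: e^(-2t)[K_1·v + K_2·(t·v + w)].
Applying x(0)=-3, y(0)=0 gives K_1=3, K_2=6.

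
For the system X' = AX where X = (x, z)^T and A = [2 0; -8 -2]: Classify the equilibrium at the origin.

A = [[2,0],[-8,-2]]; det(A-λI) = λ^2 - 4.
λ = 2, -2: opposite signs.

saddle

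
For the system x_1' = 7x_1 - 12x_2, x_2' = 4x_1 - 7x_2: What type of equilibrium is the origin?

A = [[7,-12],[4,-7]]; det(A-λI) = λ^2 - 1.
λ = 1, -1: opposite signs.

saddle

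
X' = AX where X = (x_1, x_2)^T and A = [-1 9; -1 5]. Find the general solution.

Coefficient matrix A = [[-1, 9], [-1, 5]].
Characteristic polynomial det(A - λI) = λ^2 - 4λ + 4 = 0.
Single eigenvalue λ = 2 with algebraic multiplicity 2.
Eigenvector v = (-3,-1); generalized eigenvector w with (A-λI)w=v is (1,0).
General solution: e^(2t)[C_1·v + C_2·(t·v + w)].

x_1(t) = -3C_1e^(2t) - 3C_2te^(2t) + C_2e^(2t), x_2(t) = -C_1e^(2t) - C_2te^(2t)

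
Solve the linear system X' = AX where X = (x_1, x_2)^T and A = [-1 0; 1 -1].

x_1(t) = C_2e^(-t), x_2(t) = C_1e^(-t) + C_2te^(-t) - 3C_2e^(-t)

Coefficient matrix A = [[-1, 0], [1, -1]].
Characteristic polynomial det(A - λI) = λ^2 + 2λ + 1 = 0.
Single eigenvalue λ = -1 with algebraic multiplicity 2.
Eigenvector v = (0,1); generalized eigenvector w with (A-λI)w=v is (1,-3).
General solution: e^(-t)[C_1·v + C_2·(t·v + w)].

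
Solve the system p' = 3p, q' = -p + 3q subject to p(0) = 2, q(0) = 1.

Coefficient matrix A = [[3, 0], [-1, 3]].
Characteristic polynomial det(A - λI) = λ^2 - 6λ + 9 = 0.
Single eigenvalue λ = 3 with algebraic multiplicity 2.
Eigenvector v = (0,1); generalized eigenvector w with (A-λI)w=v is (-1,-1).
General solution: e^(3t)[K_1·v + K_2·(t·v + w)].
Applying p(0)=2, q(0)=1 gives K_1=-1, K_2=-2.

p(t) = 2e^(3t), q(t) = -2te^(3t) + e^(3t)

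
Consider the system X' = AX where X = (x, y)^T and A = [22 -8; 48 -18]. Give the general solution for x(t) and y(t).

Coefficient matrix A = [[22, -8], [48, -18]].
Characteristic polynomial det(A - λI) = λ^2 - 4λ - 12 = 0.
Eigenvalues λ = 6, -2.
For λ=6: (A-λI) row 1 is [16, -8], so an eigenvector is (1, 2).
For λ=-2: (A-λI) row 1 is [24, -8], so an eigenvector is (1, 3).
General solution: C_1e^(6t)(1,2) + C_2e^(-2t)(1,3).

x(t) = C_1e^(6t) + C_2e^(-2t), y(t) = 2C_1e^(6t) + 3C_2e^(-2t)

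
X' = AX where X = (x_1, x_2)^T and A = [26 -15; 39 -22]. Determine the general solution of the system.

Coefficient matrix A = [[26, -15], [39, -22]].
Characteristic polynomial det(A - λI) = λ^2 - 4λ + 13 = 0.
Eigenvalues λ = 2 ± 3i (complex conjugate pair).
For λ=2+3i: an eigenvector is (1,2) - i(-2,-3) = (1 + 2i, 2 + 3i).
A real fundamental pair from Re and Im of e^((2+3i)t)v: X_1 = e^(2t)(cos(3t)·(1,2) + sin(3t)·(-2,-3)), X_2 = e^(2t)(sin(3t)·(1,2) - cos(3t)·(-2,-3)).
General solution: K_1X_1 + K_2X_2.

x_1(t) = -2K_1e^(2t)sin(3t) + K_1e^(2t)cos(3t) + K_2e^(2t)sin(3t) + 2K_2e^(2t)cos(3t), x_2(t) = -3K_1e^(2t)sin(3t) + 2K_1e^(2t)cos(3t) + 2K_2e^(2t)sin(3t) + 3K_2e^(2t)cos(3t)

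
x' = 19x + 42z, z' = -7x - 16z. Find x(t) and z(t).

x(t) = -2C_1e^(-2t) - 3C_2e^(5t), z(t) = C_1e^(-2t) + C_2e^(5t)

Coefficient matrix A = [[19, 42], [-7, -16]].
Characteristic polynomial det(A - λI) = λ^2 - 3λ - 10 = 0.
Eigenvalues λ = -2, 5.
For λ=-2: (A-λI) row 1 is [21, 42], so an eigenvector is (-2, 1).
For λ=5: (A-λI) row 1 is [14, 42], so an eigenvector is (-3, 1).
General solution: C_1e^(-2t)(-2,1) + C_2e^(5t)(-3,1).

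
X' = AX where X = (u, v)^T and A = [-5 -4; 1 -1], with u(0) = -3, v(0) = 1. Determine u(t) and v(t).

u(t) = 2te^(-3t) - 3e^(-3t), v(t) = -te^(-3t) + e^(-3t)

Coefficient matrix A = [[-5, -4], [1, -1]].
Characteristic polynomial det(A - λI) = λ^2 + 6λ + 9 = 0.
Single eigenvalue λ = -3 with algebraic multiplicity 2.
Eigenvector v = (2,-1); generalized eigenvector w with (A-λI)w=v is (-3,1).
General solution: e^(-3t)[c_1·v + c_2·(t·v + w)].
Applying u(0)=-3, v(0)=1 gives c_1=0, c_2=1.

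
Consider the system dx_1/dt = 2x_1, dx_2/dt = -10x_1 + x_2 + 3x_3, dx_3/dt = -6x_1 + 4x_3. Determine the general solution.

x_1(t) = C_1e^(2t), x_2(t) = -C_1e^(2t) + C_2e^(t) + C_3e^(4t), x_3(t) = 3C_1e^(2t) + C_3e^(4t)

Coefficient matrix A = [[2, 0, 0], [-10, 1, 3], [-6, 0, 4]].
det(A - λI) = 0 gives eigenvalues λ = 2, 1, 4.
For λ=2: eigenvector (1,-1,3).
For λ=1: eigenvector (0,1,0).
For λ=4: eigenvector (0,1,1).
General solution: C_1e^(2t)(1,-1,3) + C_2e^(t)(0,1,0) + C_3e^(4t)(0,1,1).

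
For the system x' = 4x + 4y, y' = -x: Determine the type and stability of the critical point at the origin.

A = [[4,4],[-1,0]]; det(A-λI) = λ^2 - 4λ + 4.
repeated λ = 2 with a single eigenvector.

unstable improper node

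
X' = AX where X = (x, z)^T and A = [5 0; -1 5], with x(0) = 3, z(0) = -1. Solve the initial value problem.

x(t) = 3e^(5t), z(t) = -3te^(5t) - e^(5t)

Coefficient matrix A = [[5, 0], [-1, 5]].
Characteristic polynomial det(A - λI) = λ^2 - 10λ + 25 = 0.
Single eigenvalue λ = 5 with algebraic multiplicity 2.
Eigenvector v = (0,-1); generalized eigenvector w with (A-λI)w=v is (1,-3).
General solution: e^(5t)[C_1·v + C_2·(t·v + w)].
Applying x(0)=3, z(0)=-1 gives C_1=-8, C_2=3.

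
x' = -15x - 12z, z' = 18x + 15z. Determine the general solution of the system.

Coefficient matrix A = [[-15, -12], [18, 15]].
Characteristic polynomial det(A - λI) = λ^2 - 9 = 0.
Eigenvalues λ = -3, 3.
For λ=-3: (A-λI) row 1 is [-12, -12], so an eigenvector is (-1, 1).
For λ=3: (A-λI) row 1 is [-18, -12], so an eigenvector is (2, -3).
General solution: K_1e^(-3t)(-1,1) + K_2e^(3t)(2,-3).

x(t) = -K_1e^(-3t) + 2K_2e^(3t), z(t) = K_1e^(-3t) - 3K_2e^(3t)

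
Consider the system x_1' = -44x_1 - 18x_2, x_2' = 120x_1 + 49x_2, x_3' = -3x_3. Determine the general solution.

Coefficient matrix A = [[-44, -18, 0], [120, 49, 0], [0, 0, -3]].
det(A - λI) = 0 gives eigenvalues λ = 4, 1, -3.
For λ=4: eigenvector (-3,8,0).
For λ=1: eigenvector (-2,5,0).
For λ=-3: eigenvector (0,0,1).
General solution: K_1e^(4t)(-3,8,0) + K_2e^(t)(-2,5,0) + K_3e^(-3t)(0,0,1).

x_1(t) = -3K_1e^(4t) - 2K_2e^(t), x_2(t) = 8K_1e^(4t) + 5K_2e^(t), x_3(t) = K_3e^(-3t)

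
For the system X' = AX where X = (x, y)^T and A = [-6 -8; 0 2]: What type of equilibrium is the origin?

saddle

A = [[-6,-8],[0,2]]; det(A-λI) = λ^2 + 4λ - 12.
λ = -6, 2: opposite signs.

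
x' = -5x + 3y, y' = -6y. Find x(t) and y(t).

Coefficient matrix A = [[-5, 3], [0, -6]].
Characteristic polynomial det(A - λI) = λ^2 + 11λ + 30 = 0.
Eigenvalues λ = -5, -6.
For λ=-5: (A-λI) row 1 is [0, 3], so an eigenvector is (-1, 0).
For λ=-6: (A-λI) row 1 is [1, 3], so an eigenvector is (-3, 1).
General solution: K_1e^(-5t)(-1,0) + K_2e^(-6t)(-3,1).

x(t) = -K_1e^(-5t) - 3K_2e^(-6t), y(t) = K_2e^(-6t)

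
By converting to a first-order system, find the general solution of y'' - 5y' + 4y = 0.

y(t) = c_1e^(t) + c_2e^(4t)

Let x_1 = y, x_2 = y'. Then x_1' = x_2 and x_2' = -4x_1 + 5x_2.
A = [[0,1],[-4,5]]; det(A-λI) = λ^2 - 5λ + 4.
Eigenvalues λ = 1, 4 with eigenvectors (1,1), (1,4).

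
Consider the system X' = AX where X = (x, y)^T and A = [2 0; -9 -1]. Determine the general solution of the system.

x(t) = c_1e^(2t), y(t) = -3c_1e^(2t) - c_2e^(-t)

Coefficient matrix A = [[2, 0], [-9, -1]].
Characteristic polynomial det(A - λI) = λ^2 - λ - 2 = 0.
Eigenvalues λ = 2, -1.
For λ=2: (A-λI) row 2 is [-9, -3], so an eigenvector is (1, -3).
For λ=-1: (A-λI) row 1 is [3, 0], so an eigenvector is (0, -1).
General solution: c_1e^(2t)(1,-3) + c_2e^(-t)(0,-1).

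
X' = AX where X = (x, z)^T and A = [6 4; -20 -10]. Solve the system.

x(t) = -K_1e^(-2t)cos(4t) - K_2e^(-2t)sin(4t), z(t) = K_1e^(-2t)sin(4t) + 2K_1e^(-2t)cos(4t) + 2K_2e^(-2t)sin(4t) - K_2e^(-2t)cos(4t)

Coefficient matrix A = [[6, 4], [-20, -10]].
Characteristic polynomial det(A - λI) = λ^2 + 4λ + 20 = 0.
Eigenvalues λ = -2 ± 4i (complex conjugate pair).
For λ=-2+4i: an eigenvector is (-1,2) - i(0,1) = (-1, 2 - i).
A real fundamental pair from Re and Im of e^((-2+4i)t)v: X_1 = e^(-2t)(cos(4t)·(-1,2) + sin(4t)·(0,1)), X_2 = e^(-2t)(sin(4t)·(-1,2) - cos(4t)·(0,1)).
General solution: K_1X_1 + K_2X_2.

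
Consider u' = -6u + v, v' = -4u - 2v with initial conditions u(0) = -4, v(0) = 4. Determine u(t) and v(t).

u(t) = 12te^(-4t) - 4e^(-4t), v(t) = 24te^(-4t) + 4e^(-4t)

Coefficient matrix A = [[-6, 1], [-4, -2]].
Characteristic polynomial det(A - λI) = λ^2 + 8λ + 16 = 0.
Single eigenvalue λ = -4 with algebraic multiplicity 2.
Eigenvector v = (1,2); generalized eigenvector w with (A-λI)w=v is (-2,-3).
General solution: e^(-4t)[K_1·v + K_2·(t·v + w)].
Applying u(0)=-4, v(0)=4 gives K_1=20, K_2=12.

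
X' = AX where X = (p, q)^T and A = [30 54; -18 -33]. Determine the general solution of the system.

p(t) = 2K_1e^(3t) + 3K_2e^(-6t), q(t) = -K_1e^(3t) - 2K_2e^(-6t)

Coefficient matrix A = [[30, 54], [-18, -33]].
Characteristic polynomial det(A - λI) = λ^2 + 3λ - 18 = 0.
Eigenvalues λ = 3, -6.
For λ=3: (A-λI) row 1 is [27, 54], so an eigenvector is (2, -1).
For λ=-6: (A-λI) row 1 is [36, 54], so an eigenvector is (3, -2).
General solution: K_1e^(3t)(2,-1) + K_2e^(-6t)(3,-2).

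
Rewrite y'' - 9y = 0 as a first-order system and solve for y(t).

Let x_1 = y, x_2 = y'. Then x_1' = x_2 and x_2' = 9x_1.
A = [[0,1],[9,0]]; det(A-λI) = λ^2 - 9.
Eigenvalues λ = -3, 3 with eigenvectors (1,-3), (1,3).

y(t) = K_1e^(-3t) + K_2e^(3t)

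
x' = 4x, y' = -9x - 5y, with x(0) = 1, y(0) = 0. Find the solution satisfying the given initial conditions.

x(t) = e^(4t), y(t) = -e^(4t) + e^(-5t)

Coefficient matrix A = [[4, 0], [-9, -5]].
Characteristic polynomial det(A - λI) = λ^2 + λ - 20 = 0.
Eigenvalues λ = 4, -5.
For λ=4: (A-λI) row 2 is [-9, -9], so an eigenvector is (1, -1).
For λ=-5: (A-λI) row 1 is [9, 0], so an eigenvector is (0, -1).
General solution: C_1e^(4t)(1,-1) + C_2e^(-5t)(0,-1).
Applying x(0)=1, y(0)=0 gives C_1=1, C_2=-1.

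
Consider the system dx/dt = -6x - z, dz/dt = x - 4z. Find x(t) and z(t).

Coefficient matrix A = [[-6, -1], [1, -4]].
Characteristic polynomial det(A - λI) = λ^2 + 10λ + 25 = 0.
Single eigenvalue λ = -5 with algebraic multiplicity 2.
Eigenvector v = (-1,1); generalized eigenvector w with (A-λI)w=v is (2,-1).
General solution: e^(-5t)[C_1·v + C_2·(t·v + w)].

x(t) = -C_1e^(-5t) - C_2te^(-5t) + 2C_2e^(-5t), z(t) = C_1e^(-5t) + C_2te^(-5t) - C_2e^(-5t)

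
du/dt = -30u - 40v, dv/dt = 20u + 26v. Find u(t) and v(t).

u(t) = 3K_1e^(-2t)sin(4t) + K_1e^(-2t)cos(4t) + K_2e^(-2t)sin(4t) - 3K_2e^(-2t)cos(4t), v(t) = -2K_1e^(-2t)sin(4t) - K_1e^(-2t)cos(4t) - K_2e^(-2t)sin(4t) + 2K_2e^(-2t)cos(4t)

Coefficient matrix A = [[-30, -40], [20, 26]].
Characteristic polynomial det(A - λI) = λ^2 + 4λ + 20 = 0.
Eigenvalues λ = -2 ± 4i (complex conjugate pair).
For λ=-2+4i: an eigenvector is (1,-1) - i(3,-2) = (1 - 3i, -1 + 2i).
A real fundamental pair from Re and Im of e^((-2+4i)t)v: X_1 = e^(-2t)(cos(4t)·(1,-1) + sin(4t)·(3,-2)), X_2 = e^(-2t)(sin(4t)·(1,-1) - cos(4t)·(3,-2)).
General solution: K_1X_1 + K_2X_2.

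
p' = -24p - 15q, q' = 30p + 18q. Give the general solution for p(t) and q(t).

p(t) = 2C_1e^(-3t)sin(3t) - C_1e^(-3t)cos(3t) - C_2e^(-3t)sin(3t) - 2C_2e^(-3t)cos(3t), q(t) = -3C_1e^(-3t)sin(3t) + C_1e^(-3t)cos(3t) + C_2e^(-3t)sin(3t) + 3C_2e^(-3t)cos(3t)

Coefficient matrix A = [[-24, -15], [30, 18]].
Characteristic polynomial det(A - λI) = λ^2 + 6λ + 18 = 0.
Eigenvalues λ = -3 ± 3i (complex conjugate pair).
For λ=-3+3i: an eigenvector is (-1,1) - i(2,-3) = (-1 - 2i, 1 + 3i).
A real fundamental pair from Re and Im of e^((-3+3i)t)v: X_1 = e^(-3t)(cos(3t)·(-1,1) + sin(3t)·(2,-3)), X_2 = e^(-3t)(sin(3t)·(-1,1) - cos(3t)·(2,-3)).
General solution: C_1X_1 + C_2X_2.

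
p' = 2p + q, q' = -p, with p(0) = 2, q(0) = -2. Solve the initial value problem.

Coefficient matrix A = [[2, 1], [-1, 0]].
Characteristic polynomial det(A - λI) = λ^2 - 2λ + 1 = 0.
Single eigenvalue λ = 1 with algebraic multiplicity 2.
Eigenvector v = (-1,1); generalized eigenvector w with (A-λI)w=v is (-2,1).
General solution: e^(t)[c_1·v + c_2·(t·v + w)].
Applying p(0)=2, q(0)=-2 gives c_1=-2, c_2=0.

p(t) = 2e^(t), q(t) = -2e^(t)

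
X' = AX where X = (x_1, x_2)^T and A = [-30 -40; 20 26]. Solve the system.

x_1(t) = C_1e^(-2t)sin(4t) - 3C_1e^(-2t)cos(4t) - 3C_2e^(-2t)sin(4t) - C_2e^(-2t)cos(4t), x_2(t) = -C_1e^(-2t)sin(4t) + 2C_1e^(-2t)cos(4t) + 2C_2e^(-2t)sin(4t) + C_2e^(-2t)cos(4t)

Coefficient matrix A = [[-30, -40], [20, 26]].
Characteristic polynomial det(A - λI) = λ^2 + 4λ + 20 = 0.
Eigenvalues λ = -2 ± 4i (complex conjugate pair).
For λ=-2+4i: an eigenvector is (-3,2) - i(1,-1) = (-3 - i, 2 + i).
A real fundamental pair from Re and Im of e^((-2+4i)t)v: X_1 = e^(-2t)(cos(4t)·(-3,2) + sin(4t)·(1,-1)), X_2 = e^(-2t)(sin(4t)·(-3,2) - cos(4t)·(1,-1)).
General solution: C_1X_1 + C_2X_2.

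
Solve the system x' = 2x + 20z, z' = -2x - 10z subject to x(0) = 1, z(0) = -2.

Coefficient matrix A = [[2, 20], [-2, -10]].
Characteristic polynomial det(A - λI) = λ^2 + 8λ + 20 = 0.
Eigenvalues λ = -4 ± 2i (complex conjugate pair).
For λ=-4+2i: an eigenvector is (1,0) - i(3,-1) = (1 - 3i, 0 + i).
A real fundamental pair from Re and Im of e^((-4+2i)t)v: X_1 = e^(-4t)(cos(2t)·(1,0) + sin(2t)·(3,-1)), X_2 = e^(-4t)(sin(2t)·(1,0) - cos(2t)·(3,-1)).
General solution: C_1X_1 + C_2X_2.
Applying x(0)=1, z(0)=-2 gives C_1=-5, C_2=-2.

x(t) = -17e^(-4t)sin(2t) + e^(-4t)cos(2t), z(t) = 5e^(-4t)sin(2t) - 2e^(-4t)cos(2t)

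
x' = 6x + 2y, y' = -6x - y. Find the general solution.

Coefficient matrix A = [[6, 2], [-6, -1]].
Characteristic polynomial det(A - λI) = λ^2 - 5λ + 6 = 0.
Eigenvalues λ = 3, 2.
For λ=3: (A-λI) row 1 is [3, 2], so an eigenvector is (2, -3).
For λ=2: (A-λI) row 1 is [4, 2], so an eigenvector is (1, -2).
General solution: c_1e^(3t)(2,-3) + c_2e^(2t)(1,-2).

x(t) = 2c_1e^(3t) + c_2e^(2t), y(t) = -3c_1e^(3t) - 2c_2e^(2t)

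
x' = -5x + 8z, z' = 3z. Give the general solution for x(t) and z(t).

x(t) = -K_1e^(-5t) + K_2e^(3t), z(t) = K_2e^(3t)

Coefficient matrix A = [[-5, 8], [0, 3]].
Characteristic polynomial det(A - λI) = λ^2 + 2λ - 15 = 0.
Eigenvalues λ = -5, 3.
For λ=-5: (A-λI) row 1 is [0, 8], so an eigenvector is (-1, 0).
For λ=3: (A-λI) row 1 is [-8, 8], so an eigenvector is (1, 1).
General solution: K_1e^(-5t)(-1,0) + K_2e^(3t)(1,1).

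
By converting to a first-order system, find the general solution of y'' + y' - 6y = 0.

y(t) = K_1e^(2t) + K_2e^(-3t)

Let x_1 = y, x_2 = y'. Then x_1' = x_2 and x_2' = 6x_1 - x_2.
A = [[0,1],[6,-1]]; det(A-λI) = λ^2 + λ - 6.
Eigenvalues λ = 2, -3 with eigenvectors (1,2), (1,-3).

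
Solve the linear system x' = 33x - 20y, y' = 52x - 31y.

x(t) = -c_1e^(t)sin(4t) - 2c_1e^(t)cos(4t) - 2c_2e^(t)sin(4t) + c_2e^(t)cos(4t), y(t) = -2c_1e^(t)sin(4t) - 3c_1e^(t)cos(4t) - 3c_2e^(t)sin(4t) + 2c_2e^(t)cos(4t)

Coefficient matrix A = [[33, -20], [52, -31]].
Characteristic polynomial det(A - λI) = λ^2 - 2λ + 17 = 0.
Eigenvalues λ = 1 ± 4i (complex conjugate pair).
For λ=1+4i: an eigenvector is (-2,-3) - i(-1,-2) = (-2 + i, -3 + 2i).
A real fundamental pair from Re and Im of e^((1+4i)t)v: X_1 = e^(t)(cos(4t)·(-2,-3) + sin(4t)·(-1,-2)), X_2 = e^(t)(sin(4t)·(-2,-3) - cos(4t)·(-1,-2)).
General solution: c_1X_1 + c_2X_2.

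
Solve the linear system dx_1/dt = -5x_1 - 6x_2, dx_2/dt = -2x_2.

x_1(t) = 2K_1e^(-2t) + K_2e^(-5t), x_2(t) = -K_1e^(-2t)

Coefficient matrix A = [[-5, -6], [0, -2]].
Characteristic polynomial det(A - λI) = λ^2 + 7λ + 10 = 0.
Eigenvalues λ = -2, -5.
For λ=-2: (A-λI) row 1 is [-3, -6], so an eigenvector is (2, -1).
For λ=-5: (A-λI) row 1 is [0, -6], so an eigenvector is (1, 0).
General solution: K_1e^(-2t)(2,-1) + K_2e^(-5t)(1,0).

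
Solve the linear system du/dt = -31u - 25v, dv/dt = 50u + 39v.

u(t) = C_1e^(4t)sin(5t) + 2C_1e^(4t)cos(5t) + 2C_2e^(4t)sin(5t) - C_2e^(4t)cos(5t), v(t) = -C_1e^(4t)sin(5t) - 3C_1e^(4t)cos(5t) - 3C_2e^(4t)sin(5t) + C_2e^(4t)cos(5t)

Coefficient matrix A = [[-31, -25], [50, 39]].
Characteristic polynomial det(A - λI) = λ^2 - 8λ + 41 = 0.
Eigenvalues λ = 4 ± 5i (complex conjugate pair).
For λ=4+5i: an eigenvector is (2,-3) - i(1,-1) = (2 - i, -3 + i).
A real fundamental pair from Re and Im of e^((4+5i)t)v: X_1 = e^(4t)(cos(5t)·(2,-3) + sin(5t)·(1,-1)), X_2 = e^(4t)(sin(5t)·(2,-3) - cos(5t)·(1,-1)).
General solution: C_1X_1 + C_2X_2.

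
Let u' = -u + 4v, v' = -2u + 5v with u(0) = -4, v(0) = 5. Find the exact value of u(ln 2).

76

A = [[-1,4],[-2,5]]; eigenvalues λ = 3, 1.
Eigenvectors: (-1,-1) for λ=3, (2,1) for λ=1.
From the initial condition, c_1 = -14, c_2 = -9.
u(ln 2) = (-14)(2^3)(-1) + (-9)(2^1)(2) = 76.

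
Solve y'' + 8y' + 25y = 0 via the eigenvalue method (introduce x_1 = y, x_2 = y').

y(t) = c_1e^(-4t)cos(3t) + c_2e^(-4t)sin(3t)

Let x_1 = y, x_2 = y'. Then x_1' = x_2 and x_2' = -25x_1 - 8x_2.
A = [[0,1],[-25,-8]]; det(A-λI) = λ^2 + 8λ + 25.
Eigenvalues λ = -4 ± 3i.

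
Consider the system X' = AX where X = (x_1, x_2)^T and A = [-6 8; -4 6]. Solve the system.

Coefficient matrix A = [[-6, 8], [-4, 6]].
Characteristic polynomial det(A - λI) = λ^2 - 4 = 0.
Eigenvalues λ = 2, -2.
For λ=2: (A-λI) row 1 is [-8, 8], so an eigenvector is (1, 1).
For λ=-2: (A-λI) row 1 is [-4, 8], so an eigenvector is (2, 1).
General solution: C_1e^(2t)(1,1) + C_2e^(-2t)(2,1).

x_1(t) = C_1e^(2t) + 2C_2e^(-2t), x_2(t) = C_1e^(2t) + C_2e^(-2t)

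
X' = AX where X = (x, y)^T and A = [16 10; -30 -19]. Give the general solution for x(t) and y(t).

Coefficient matrix A = [[16, 10], [-30, -19]].
Characteristic polynomial det(A - λI) = λ^2 + 3λ - 4 = 0.
Eigenvalues λ = -4, 1.
For λ=-4: (A-λI) row 1 is [20, 10], so an eigenvector is (1, -2).
For λ=1: (A-λI) row 1 is [15, 10], so an eigenvector is (2, -3).
General solution: K_1e^(-4t)(1,-2) + K_2e^(t)(2,-3).

x(t) = K_1e^(-4t) + 2K_2e^(t), y(t) = -2K_1e^(-4t) - 3K_2e^(t)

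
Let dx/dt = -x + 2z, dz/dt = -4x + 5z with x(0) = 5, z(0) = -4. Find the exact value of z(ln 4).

-1096

A = [[-1,2],[-4,5]]; eigenvalues λ = 3, 1.
Eigenvectors: (1,2) for λ=3, (-1,-1) for λ=1.
From the initial condition, c_1 = -9, c_2 = -14.
z(ln 4) = (-9)(4^3)(2) + (-14)(4^1)(-1) = -1096.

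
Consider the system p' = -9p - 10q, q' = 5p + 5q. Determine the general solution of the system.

p(t) = 3K_1e^(-2t)sin(t) + K_1e^(-2t)cos(t) + K_2e^(-2t)sin(t) - 3K_2e^(-2t)cos(t), q(t) = -2K_1e^(-2t)sin(t) - K_1e^(-2t)cos(t) - K_2e^(-2t)sin(t) + 2K_2e^(-2t)cos(t)

Coefficient matrix A = [[-9, -10], [5, 5]].
Characteristic polynomial det(A - λI) = λ^2 + 4λ + 5 = 0.
Eigenvalues λ = -2 ± i (complex conjugate pair).
For λ=-2+i: an eigenvector is (1,-1) - i(3,-2) = (1 - 3i, -1 + 2i).
A real fundamental pair from Re and Im of e^((-2+i)t)v: X_1 = e^(-2t)(cos(t)·(1,-1) + sin(t)·(3,-2)), X_2 = e^(-2t)(sin(t)·(1,-1) - cos(t)·(3,-2)).
General solution: K_1X_1 + K_2X_2.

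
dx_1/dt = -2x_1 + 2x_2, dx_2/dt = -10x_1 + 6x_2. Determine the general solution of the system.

x_1(t) = C_1e^(2t)cos(2t) + C_2e^(2t)sin(2t), x_2(t) = -C_1e^(2t)sin(2t) + 2C_1e^(2t)cos(2t) + 2C_2e^(2t)sin(2t) + C_2e^(2t)cos(2t)

Coefficient matrix A = [[-2, 2], [-10, 6]].
Characteristic polynomial det(A - λI) = λ^2 - 4λ + 8 = 0.
Eigenvalues λ = 2 ± 2i (complex conjugate pair).
For λ=2+2i: an eigenvector is (1,2) - i(0,-1) = (1, 2 + i).
A real fundamental pair from Re and Im of e^((2+2i)t)v: X_1 = e^(2t)(cos(2t)·(1,2) + sin(2t)·(0,-1)), X_2 = e^(2t)(sin(2t)·(1,2) - cos(2t)·(0,-1)).
General solution: C_1X_1 + C_2X_2.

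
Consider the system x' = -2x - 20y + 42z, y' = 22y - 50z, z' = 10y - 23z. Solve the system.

Coefficient matrix A = [[-2, -20, 42], [0, 22, -50], [0, 10, -23]].
det(A - λI) = 0 gives eigenvalues λ = 2, -2, -3.
For λ=2: eigenvector (-4,5,2).
For λ=-2: eigenvector (1,0,0).
For λ=-3: eigenvector (-2,2,1).
General solution: K_1e^(2t)(-4,5,2) + K_2e^(-2t)(1,0,0) + K_3e^(-3t)(-2,2,1).

x(t) = -4K_1e^(2t) + K_2e^(-2t) - 2K_3e^(-3t), y(t) = 5K_1e^(2t) + 2K_3e^(-3t), z(t) = 2K_1e^(2t) + K_3e^(-3t)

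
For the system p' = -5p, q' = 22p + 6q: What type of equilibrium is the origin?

A = [[-5,0],[22,6]]; det(A-λI) = λ^2 - λ - 30.
λ = -5, 6: opposite signs.

saddle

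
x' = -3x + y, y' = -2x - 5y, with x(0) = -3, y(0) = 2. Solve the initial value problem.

x(t) = -e^(-4t)sin(t) - 3e^(-4t)cos(t), y(t) = 4e^(-4t)sin(t) + 2e^(-4t)cos(t)

Coefficient matrix A = [[-3, 1], [-2, -5]].
Characteristic polynomial det(A - λI) = λ^2 + 8λ + 17 = 0.
Eigenvalues λ = -4 ± i (complex conjugate pair).
For λ=-4+i: an eigenvector is (0,-1) - i(-1,1) = (0 + i, -1 - i).
A real fundamental pair from Re and Im of e^((-4+i)t)v: X_1 = e^(-4t)(cos(t)·(0,-1) + sin(t)·(-1,1)), X_2 = e^(-4t)(sin(t)·(0,-1) - cos(t)·(-1,1)).
General solution: C_1X_1 + C_2X_2.
Applying x(0)=-3, y(0)=2 gives C_1=1, C_2=-3.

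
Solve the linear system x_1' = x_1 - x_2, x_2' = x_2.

Coefficient matrix A = [[1, -1], [0, 1]].
Characteristic polynomial det(A - λI) = λ^2 - 2λ + 1 = 0.
Single eigenvalue λ = 1 with algebraic multiplicity 2.
Eigenvector v = (-1,0); generalized eigenvector w with (A-λI)w=v is (-2,1).
General solution: e^(t)[C_1·v + C_2·(t·v + w)].

x_1(t) = -C_1e^(t) - C_2te^(t) - 2C_2e^(t), x_2(t) = C_2e^(t)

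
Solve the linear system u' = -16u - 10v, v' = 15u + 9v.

Coefficient matrix A = [[-16, -10], [15, 9]].
Characteristic polynomial det(A - λI) = λ^2 + 7λ + 6 = 0.
Eigenvalues λ = -6, -1.
For λ=-6: (A-λI) row 1 is [-10, -10], so an eigenvector is (1, -1).
For λ=-1: (A-λI) row 1 is [-15, -10], so an eigenvector is (-2, 3).
General solution: K_1e^(-6t)(1,-1) + K_2e^(-t)(-2,3).

u(t) = K_1e^(-6t) - 2K_2e^(-t), v(t) = -K_1e^(-6t) + 3K_2e^(-t)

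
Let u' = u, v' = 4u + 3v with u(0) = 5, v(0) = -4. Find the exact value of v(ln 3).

132

A = [[1,0],[4,3]]; eigenvalues λ = 3, 1.
Eigenvectors: (0,-1) for λ=3, (1,-2) for λ=1.
From the initial condition, c_1 = -6, c_2 = 5.
v(ln 3) = (-6)(3^3)(-1) + (5)(3^1)(-2) = 132.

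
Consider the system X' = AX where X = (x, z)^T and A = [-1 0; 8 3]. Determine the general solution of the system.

x(t) = -c_1e^(-t), z(t) = 2c_1e^(-t) + c_2e^(3t)

Coefficient matrix A = [[-1, 0], [8, 3]].
Characteristic polynomial det(A - λI) = λ^2 - 2λ - 3 = 0.
Eigenvalues λ = -1, 3.
For λ=-1: (A-λI) row 2 is [8, 4], so an eigenvector is (-1, 2).
For λ=3: (A-λI) row 1 is [-4, 0], so an eigenvector is (0, 1).
General solution: c_1e^(-t)(-1,2) + c_2e^(3t)(0,1).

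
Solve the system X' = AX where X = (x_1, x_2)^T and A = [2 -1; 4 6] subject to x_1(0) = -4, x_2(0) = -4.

x_1(t) = 12te^(4t) - 4e^(4t), x_2(t) = -24te^(4t) - 4e^(4t)

Coefficient matrix A = [[2, -1], [4, 6]].
Characteristic polynomial det(A - λI) = λ^2 - 8λ + 16 = 0.
Single eigenvalue λ = 4 with algebraic multiplicity 2.
Eigenvector v = (-1,2); generalized eigenvector w with (A-λI)w=v is (2,-3).
General solution: e^(4t)[C_1·v + C_2·(t·v + w)].
Applying x_1(0)=-4, x_2(0)=-4 gives C_1=-20, C_2=-12.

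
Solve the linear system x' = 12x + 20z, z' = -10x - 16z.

Coefficient matrix A = [[12, 20], [-10, -16]].
Characteristic polynomial det(A - λI) = λ^2 + 4λ + 8 = 0.
Eigenvalues λ = -2 ± 2i (complex conjugate pair).
For λ=-2+2i: an eigenvector is (-1,1) - i(3,-2) = (-1 - 3i, 1 + 2i).
A real fundamental pair from Re and Im of e^((-2+2i)t)v: X_1 = e^(-2t)(cos(2t)·(-1,1) + sin(2t)·(3,-2)), X_2 = e^(-2t)(sin(2t)·(-1,1) - cos(2t)·(3,-2)).
General solution: c_1X_1 + c_2X_2.

x(t) = 3c_1e^(-2t)sin(2t) - c_1e^(-2t)cos(2t) - c_2e^(-2t)sin(2t) - 3c_2e^(-2t)cos(2t), z(t) = -2c_1e^(-2t)sin(2t) + c_1e^(-2t)cos(2t) + c_2e^(-2t)sin(2t) + 2c_2e^(-2t)cos(2t)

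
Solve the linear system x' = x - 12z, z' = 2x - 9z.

x(t) = 2C_1e^(-5t) + 3C_2e^(-3t), z(t) = C_1e^(-5t) + C_2e^(-3t)

Coefficient matrix A = [[1, -12], [2, -9]].
Characteristic polynomial det(A - λI) = λ^2 + 8λ + 15 = 0.
Eigenvalues λ = -5, -3.
For λ=-5: (A-λI) row 1 is [6, -12], so an eigenvector is (2, 1).
For λ=-3: (A-λI) row 1 is [4, -12], so an eigenvector is (3, 1).
General solution: C_1e^(-5t)(2,1) + C_2e^(-3t)(3,1).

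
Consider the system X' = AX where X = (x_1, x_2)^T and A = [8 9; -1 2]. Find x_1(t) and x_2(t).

Coefficient matrix A = [[8, 9], [-1, 2]].
Characteristic polynomial det(A - λI) = λ^2 - 10λ + 25 = 0.
Single eigenvalue λ = 5 with algebraic multiplicity 2.
Eigenvector v = (-3,1); generalized eigenvector w with (A-λI)w=v is (2,-1).
General solution: e^(5t)[c_1·v + c_2·(t·v + w)].

x_1(t) = -3c_1e^(5t) - 3c_2te^(5t) + 2c_2e^(5t), x_2(t) = c_1e^(5t) + c_2te^(5t) - c_2e^(5t)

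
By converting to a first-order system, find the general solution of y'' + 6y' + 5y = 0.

Let x_1 = y, x_2 = y'. Then x_1' = x_2 and x_2' = -5x_1 - 6x_2.
A = [[0,1],[-5,-6]]; det(A-λI) = λ^2 + 6λ + 5.
Eigenvalues λ = -5, -1 with eigenvectors (1,-5), (1,-1).

y(t) = c_1e^(-5t) + c_2e^(-t)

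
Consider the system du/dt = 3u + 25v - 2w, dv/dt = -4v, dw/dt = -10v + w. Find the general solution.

u(t) = -3c_1e^(-4t) + c_2e^(3t) + c_3e^(t), v(t) = c_1e^(-4t), w(t) = 2c_1e^(-4t) + c_3e^(t)

Coefficient matrix A = [[3, 25, -2], [0, -4, 0], [0, -10, 1]].
det(A - λI) = 0 gives eigenvalues λ = -4, 3, 1.
For λ=-4: eigenvector (-3,1,2).
For λ=3: eigenvector (1,0,0).
For λ=1: eigenvector (1,0,1).
General solution: c_1e^(-4t)(-3,1,2) + c_2e^(3t)(1,0,0) + c_3e^(t)(1,0,1).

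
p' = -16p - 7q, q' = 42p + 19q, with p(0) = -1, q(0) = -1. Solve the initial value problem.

Coefficient matrix A = [[-16, -7], [42, 19]].
Characteristic polynomial det(A - λI) = λ^2 - 3λ - 10 = 0.
Eigenvalues λ = -2, 5.
For λ=-2: (A-λI) row 1 is [-14, -7], so an eigenvector is (-1, 2).
For λ=5: (A-λI) row 1 is [-21, -7], so an eigenvector is (1, -3).
General solution: c_1e^(-2t)(-1,2) + c_2e^(5t)(1,-3).
Applying p(0)=-1, q(0)=-1 gives c_1=4, c_2=3.

p(t) = 3e^(5t) - 4e^(-2t), q(t) = -9e^(5t) + 8e^(-2t)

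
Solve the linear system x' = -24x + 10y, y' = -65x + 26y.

x(t) = c_1e^(t)sin(5t) + c_1e^(t)cos(5t) + c_2e^(t)sin(5t) - c_2e^(t)cos(5t), y(t) = 2c_1e^(t)sin(5t) + 3c_1e^(t)cos(5t) + 3c_2e^(t)sin(5t) - 2c_2e^(t)cos(5t)

Coefficient matrix A = [[-24, 10], [-65, 26]].
Characteristic polynomial det(A - λI) = λ^2 - 2λ + 26 = 0.
Eigenvalues λ = 1 ± 5i (complex conjugate pair).
For λ=1+5i: an eigenvector is (1,3) - i(1,2) = (1 - i, 3 - 2i).
A real fundamental pair from Re and Im of e^((1+5i)t)v: X_1 = e^(t)(cos(5t)·(1,3) + sin(5t)·(1,2)), X_2 = e^(t)(sin(5t)·(1,3) - cos(5t)·(1,2)).
General solution: c_1X_1 + c_2X_2.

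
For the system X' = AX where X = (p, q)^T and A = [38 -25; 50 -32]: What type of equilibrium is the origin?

unstable spiral

A = [[38,-25],[50,-32]]; det(A-λI) = λ^2 - 6λ + 34.
λ = 3 ± 5i: positive real part.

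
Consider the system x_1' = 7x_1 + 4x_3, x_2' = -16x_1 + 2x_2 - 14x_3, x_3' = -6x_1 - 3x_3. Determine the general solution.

x_1(t) = -2K_1e^(t) + K_3e^(3t), x_2(t) = 10K_1e^(t) + K_2e^(2t) - 2K_3e^(3t), x_3(t) = 3K_1e^(t) - K_3e^(3t)

Coefficient matrix A = [[7, 0, 4], [-16, 2, -14], [-6, 0, -3]].
det(A - λI) = 0 gives eigenvalues λ = 1, 2, 3.
For λ=1: eigenvector (-2,10,3).
For λ=2: eigenvector (0,1,0).
For λ=3: eigenvector (1,-2,-1).
General solution: K_1e^(t)(-2,10,3) + K_2e^(2t)(0,1,0) + K_3e^(3t)(1,-2,-1).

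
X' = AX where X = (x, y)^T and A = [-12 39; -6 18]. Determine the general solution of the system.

x(t) = -2C_1e^(3t)sin(3t) + 3C_1e^(3t)cos(3t) + 3C_2e^(3t)sin(3t) + 2C_2e^(3t)cos(3t), y(t) = -C_1e^(3t)sin(3t) + C_1e^(3t)cos(3t) + C_2e^(3t)sin(3t) + C_2e^(3t)cos(3t)

Coefficient matrix A = [[-12, 39], [-6, 18]].
Characteristic polynomial det(A - λI) = λ^2 - 6λ + 18 = 0.
Eigenvalues λ = 3 ± 3i (complex conjugate pair).
For λ=3+3i: an eigenvector is (3,1) - i(-2,-1) = (3 + 2i, 1 + i).
A real fundamental pair from Re and Im of e^((3+3i)t)v: X_1 = e^(3t)(cos(3t)·(3,1) + sin(3t)·(-2,-1)), X_2 = e^(3t)(sin(3t)·(3,1) - cos(3t)·(-2,-1)).
General solution: C_1X_1 + C_2X_2.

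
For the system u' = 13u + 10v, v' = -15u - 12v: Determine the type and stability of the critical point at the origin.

saddle

A = [[13,10],[-15,-12]]; det(A-λI) = λ^2 - λ - 6.
λ = 3, -2: opposite signs.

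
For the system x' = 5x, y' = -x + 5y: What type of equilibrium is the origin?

A = [[5,0],[-1,5]]; det(A-λI) = λ^2 - 10λ + 25.
repeated λ = 5 with a single eigenvector.

unstable improper node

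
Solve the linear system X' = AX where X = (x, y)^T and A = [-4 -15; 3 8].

x(t) = c_1e^(2t)sin(3t) + 2c_1e^(2t)cos(3t) + 2c_2e^(2t)sin(3t) - c_2e^(2t)cos(3t), y(t) = -c_1e^(2t)cos(3t) - c_2e^(2t)sin(3t)

Coefficient matrix A = [[-4, -15], [3, 8]].
Characteristic polynomial det(A - λI) = λ^2 - 4λ + 13 = 0.
Eigenvalues λ = 2 ± 3i (complex conjugate pair).
For λ=2+3i: an eigenvector is (2,-1) - i(1,0) = (2 - i, -1).
A real fundamental pair from Re and Im of e^((2+3i)t)v: X_1 = e^(2t)(cos(3t)·(2,-1) + sin(3t)·(1,0)), X_2 = e^(2t)(sin(3t)·(2,-1) - cos(3t)·(1,0)).
General solution: c_1X_1 + c_2X_2.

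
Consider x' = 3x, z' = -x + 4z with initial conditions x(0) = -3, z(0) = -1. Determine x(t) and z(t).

Coefficient matrix A = [[3, 0], [-1, 4]].
Characteristic polynomial det(A - λI) = λ^2 - 7λ + 12 = 0.
Eigenvalues λ = 3, 4.
For λ=3: (A-λI) row 2 is [-1, 1], so an eigenvector is (1, 1).
For λ=4: (A-λI) row 1 is [-1, 0], so an eigenvector is (0, -1).
General solution: K_1e^(3t)(1,1) + K_2e^(4t)(0,-1).
Applying x(0)=-3, z(0)=-1 gives K_1=-3, K_2=-2.

x(t) = -3e^(3t), z(t) = 2e^(4t) - 3e^(3t)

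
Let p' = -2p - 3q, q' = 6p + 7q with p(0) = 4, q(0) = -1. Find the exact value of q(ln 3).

465

A = [[-2,-3],[6,7]]; eigenvalues λ = 4, 1.
Eigenvectors: (1,-2) for λ=4, (-1,1) for λ=1.
From the initial condition, c_1 = -3, c_2 = -7.
q(ln 3) = (-3)(3^4)(-2) + (-7)(3^1)(1) = 465.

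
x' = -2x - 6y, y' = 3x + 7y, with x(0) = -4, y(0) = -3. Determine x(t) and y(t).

Coefficient matrix A = [[-2, -6], [3, 7]].
Characteristic polynomial det(A - λI) = λ^2 - 5λ + 4 = 0.
Eigenvalues λ = 1, 4.
For λ=1: (A-λI) row 1 is [-3, -6], so an eigenvector is (2, -1).
For λ=4: (A-λI) row 1 is [-6, -6], so an eigenvector is (-1, 1).
General solution: c_1e^(t)(2,-1) + c_2e^(4t)(-1,1).
Applying x(0)=-4, y(0)=-3 gives c_1=-7, c_2=-10.

x(t) = 10e^(4t) - 14e^(t), y(t) = -10e^(4t) + 7e^(t)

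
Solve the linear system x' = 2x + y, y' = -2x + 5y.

Coefficient matrix A = [[2, 1], [-2, 5]].
Characteristic polynomial det(A - λI) = λ^2 - 7λ + 12 = 0.
Eigenvalues λ = 3, 4.
For λ=3: (A-λI) row 1 is [-1, 1], so an eigenvector is (1, 1).
For λ=4: (A-λI) row 1 is [-2, 1], so an eigenvector is (-1, -2).
General solution: c_1e^(3t)(1,1) + c_2e^(4t)(-1,-2).

x(t) = c_1e^(3t) - c_2e^(4t), y(t) = c_1e^(3t) - 2c_2e^(4t)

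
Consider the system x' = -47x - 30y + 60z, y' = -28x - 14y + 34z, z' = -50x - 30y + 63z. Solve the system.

x(t) = 5c_1e^(t) + 2c_3e^(-2t), y(t) = 2c_1e^(t) + 2c_2e^(3t) + c_3e^(-2t), z(t) = 5c_1e^(t) + c_2e^(3t) + 2c_3e^(-2t)

Coefficient matrix A = [[-47, -30, 60], [-28, -14, 34], [-50, -30, 63]].
det(A - λI) = 0 gives eigenvalues λ = 1, 3, -2.
For λ=1: eigenvector (5,2,5).
For λ=3: eigenvector (0,2,1).
For λ=-2: eigenvector (2,1,2).
General solution: c_1e^(t)(5,2,5) + c_2e^(3t)(0,2,1) + c_3e^(-2t)(2,1,2).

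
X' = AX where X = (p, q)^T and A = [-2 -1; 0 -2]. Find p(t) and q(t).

p(t) = -c_1e^(-2t) - c_2te^(-2t) + 3c_2e^(-2t), q(t) = c_2e^(-2t)

Coefficient matrix A = [[-2, -1], [0, -2]].
Characteristic polynomial det(A - λI) = λ^2 + 4λ + 4 = 0.
Single eigenvalue λ = -2 with algebraic multiplicity 2.
Eigenvector v = (-1,0); generalized eigenvector w with (A-λI)w=v is (3,1).
General solution: e^(-2t)[c_1·v + c_2·(t·v + w)].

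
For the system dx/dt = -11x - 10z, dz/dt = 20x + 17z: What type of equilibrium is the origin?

A = [[-11,-10],[20,17]]; det(A-λI) = λ^2 - 6λ + 13.
λ = 3 ± 2i: positive real part.

unstable spiral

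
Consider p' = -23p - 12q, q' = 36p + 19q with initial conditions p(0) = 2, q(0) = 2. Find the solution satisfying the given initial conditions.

p(t) = -10e^(t) + 12e^(-5t), q(t) = 20e^(t) - 18e^(-5t)

Coefficient matrix A = [[-23, -12], [36, 19]].
Characteristic polynomial det(A - λI) = λ^2 + 4λ - 5 = 0.
Eigenvalues λ = 1, -5.
For λ=1: (A-λI) row 1 is [-24, -12], so an eigenvector is (1, -2).
For λ=-5: (A-λI) row 1 is [-18, -12], so an eigenvector is (2, -3).
General solution: c_1e^(t)(1,-2) + c_2e^(-5t)(2,-3).
Applying p(0)=2, q(0)=2 gives c_1=-10, c_2=6.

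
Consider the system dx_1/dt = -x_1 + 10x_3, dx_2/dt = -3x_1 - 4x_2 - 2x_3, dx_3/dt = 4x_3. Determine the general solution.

x_1(t) = K_1e^(-t) + 2K_3e^(4t), x_2(t) = -K_1e^(-t) + K_2e^(-4t) - K_3e^(4t), x_3(t) = K_3e^(4t)

Coefficient matrix A = [[-1, 0, 10], [-3, -4, -2], [0, 0, 4]].
det(A - λI) = 0 gives eigenvalues λ = -1, -4, 4.
For λ=-1: eigenvector (1,-1,0).
For λ=-4: eigenvector (0,1,0).
For λ=4: eigenvector (2,-1,1).
General solution: K_1e^(-t)(1,-1,0) + K_2e^(-4t)(0,1,0) + K_3e^(4t)(2,-1,1).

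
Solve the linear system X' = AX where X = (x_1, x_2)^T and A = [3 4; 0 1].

x_1(t) = -2K_1e^(t) + K_2e^(3t), x_2(t) = K_1e^(t)

Coefficient matrix A = [[3, 4], [0, 1]].
Characteristic polynomial det(A - λI) = λ^2 - 4λ + 3 = 0.
Eigenvalues λ = 1, 3.
For λ=1: (A-λI) row 1 is [2, 4], so an eigenvector is (-2, 1).
For λ=3: (A-λI) row 1 is [0, 4], so an eigenvector is (1, 0).
General solution: K_1e^(t)(-2,1) + K_2e^(3t)(1,0).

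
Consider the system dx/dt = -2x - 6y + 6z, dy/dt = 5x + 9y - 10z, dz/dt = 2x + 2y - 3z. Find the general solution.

Coefficient matrix A = [[-2, -6, 6], [5, 9, -10], [2, 2, -3]].
det(A - λI) = 0 gives eigenvalues λ = -1, 4, 1.
For λ=-1: eigenvector (0,1,1).
For λ=4: eigenvector (-1,1,0).
For λ=1: eigenvector (-2,0,-1).
General solution: K_1e^(-t)(0,1,1) + K_2e^(4t)(-1,1,0) + K_3e^(t)(-2,0,-1).

x(t) = -K_2e^(4t) - 2K_3e^(t), y(t) = K_1e^(-t) + K_2e^(4t), z(t) = K_1e^(-t) - K_3e^(t)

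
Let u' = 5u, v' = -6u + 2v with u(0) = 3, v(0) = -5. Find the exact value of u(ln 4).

3072

A = [[5,0],[-6,2]]; eigenvalues λ = 5, 2.
Eigenvectors: (1,-2) for λ=5, (0,-1) for λ=2.
From the initial condition, c_1 = 3, c_2 = -1.
u(ln 4) = (3)(4^5)(1) + (-1)(4^2)(0) = 3072.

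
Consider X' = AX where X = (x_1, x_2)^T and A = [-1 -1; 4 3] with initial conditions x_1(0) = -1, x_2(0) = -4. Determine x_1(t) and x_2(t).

x_1(t) = 6te^(t) - e^(t), x_2(t) = -12te^(t) - 4e^(t)

Coefficient matrix A = [[-1, -1], [4, 3]].
Characteristic polynomial det(A - λI) = λ^2 - 2λ + 1 = 0.
Single eigenvalue λ = 1 with algebraic multiplicity 2.
Eigenvector v = (1,-2); generalized eigenvector w with (A-λI)w=v is (-2,3).
General solution: e^(t)[K_1·v + K_2·(t·v + w)].
Applying x_1(0)=-1, x_2(0)=-4 gives K_1=11, K_2=6.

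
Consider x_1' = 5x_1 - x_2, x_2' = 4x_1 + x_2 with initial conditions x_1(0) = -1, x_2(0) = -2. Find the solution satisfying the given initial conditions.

x_1(t) = -e^(3t), x_2(t) = -2e^(3t)

Coefficient matrix A = [[5, -1], [4, 1]].
Characteristic polynomial det(A - λI) = λ^2 - 6λ + 9 = 0.
Single eigenvalue λ = 3 with algebraic multiplicity 2.
Eigenvector v = (-1,-2); generalized eigenvector w with (A-λI)w=v is (-2,-3).
General solution: e^(3t)[C_1·v + C_2·(t·v + w)].
Applying x_1(0)=-1, x_2(0)=-2 gives C_1=1, C_2=0.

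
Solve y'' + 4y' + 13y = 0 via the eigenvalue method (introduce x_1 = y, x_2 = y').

Let x_1 = y, x_2 = y'. Then x_1' = x_2 and x_2' = -13x_1 - 4x_2.
A = [[0,1],[-13,-4]]; det(A-λI) = λ^2 + 4λ + 13.
Eigenvalues λ = -2 ± 3i.

y(t) = c_1e^(-2t)cos(3t) + c_2e^(-2t)sin(3t)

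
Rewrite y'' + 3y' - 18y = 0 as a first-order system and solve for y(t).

y(t) = C_1e^(3t) + C_2e^(-6t)

Let x_1 = y, x_2 = y'. Then x_1' = x_2 and x_2' = 18x_1 - 3x_2.
A = [[0,1],[18,-3]]; det(A-λI) = λ^2 + 3λ - 18.
Eigenvalues λ = 3, -6 with eigenvectors (1,3), (1,-6).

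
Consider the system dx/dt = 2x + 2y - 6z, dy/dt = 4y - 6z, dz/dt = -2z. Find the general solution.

x(t) = C_1e^(2t) + C_2e^(4t) + C_3e^(-2t), y(t) = C_2e^(4t) + C_3e^(-2t), z(t) = C_3e^(-2t)

Coefficient matrix A = [[2, 2, -6], [0, 4, -6], [0, 0, -2]].
det(A - λI) = 0 gives eigenvalues λ = 2, 4, -2.
For λ=2: eigenvector (1,0,0).
For λ=4: eigenvector (1,1,0).
For λ=-2: eigenvector (1,1,1).
General solution: C_1e^(2t)(1,0,0) + C_2e^(4t)(1,1,0) + C_3e^(-2t)(1,1,1).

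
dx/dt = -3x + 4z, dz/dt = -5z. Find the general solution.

Coefficient matrix A = [[-3, 4], [0, -5]].
Characteristic polynomial det(A - λI) = λ^2 + 8λ + 15 = 0.
Eigenvalues λ = -5, -3.
For λ=-5: (A-λI) row 1 is [2, 4], so an eigenvector is (-2, 1).
For λ=-3: (A-λI) row 1 is [0, 4], so an eigenvector is (1, 0).
General solution: c_1e^(-5t)(-2,1) + c_2e^(-3t)(1,0).

x(t) = -2c_1e^(-5t) + c_2e^(-3t), z(t) = c_1e^(-5t)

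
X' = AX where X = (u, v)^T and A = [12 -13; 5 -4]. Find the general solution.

Coefficient matrix A = [[12, -13], [5, -4]].
Characteristic polynomial det(A - λI) = λ^2 - 8λ + 17 = 0.
Eigenvalues λ = 4 ± i (complex conjugate pair).
For λ=4+i: an eigenvector is (3,2) - i(-2,-1) = (3 + 2i, 2 + i).
A real fundamental pair from Re and Im of e^((4+i)t)v: X_1 = e^(4t)(cos(t)·(3,2) + sin(t)·(-2,-1)), X_2 = e^(4t)(sin(t)·(3,2) - cos(t)·(-2,-1)).
General solution: c_1X_1 + c_2X_2.

u(t) = -2c_1e^(4t)sin(t) + 3c_1e^(4t)cos(t) + 3c_2e^(4t)sin(t) + 2c_2e^(4t)cos(t), v(t) = -c_1e^(4t)sin(t) + 2c_1e^(4t)cos(t) + 2c_2e^(4t)sin(t) + c_2e^(4t)cos(t)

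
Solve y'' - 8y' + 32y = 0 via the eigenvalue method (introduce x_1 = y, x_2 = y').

y(t) = c_1e^(4t)cos(4t) + c_2e^(4t)sin(4t)

Let x_1 = y, x_2 = y'. Then x_1' = x_2 and x_2' = -32x_1 + 8x_2.
A = [[0,1],[-32,8]]; det(A-λI) = λ^2 - 8λ + 32.
Eigenvalues λ = 4 ± 4i.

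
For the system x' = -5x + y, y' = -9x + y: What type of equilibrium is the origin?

A = [[-5,1],[-9,1]]; det(A-λI) = λ^2 + 4λ + 4.
repeated λ = -2 with a single eigenvector.

stable improper node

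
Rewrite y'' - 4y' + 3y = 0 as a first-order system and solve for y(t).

y(t) = c_1e^(t) + c_2e^(3t)

Let x_1 = y, x_2 = y'. Then x_1' = x_2 and x_2' = -3x_1 + 4x_2.
A = [[0,1],[-3,4]]; det(A-λI) = λ^2 - 4λ + 3.
Eigenvalues λ = 1, 3 with eigenvectors (1,1), (1,3).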